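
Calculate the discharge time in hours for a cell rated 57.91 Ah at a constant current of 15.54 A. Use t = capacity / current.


t = capacity / current = 57.91 / 15.54 = 3.727 hr

3.727 hr


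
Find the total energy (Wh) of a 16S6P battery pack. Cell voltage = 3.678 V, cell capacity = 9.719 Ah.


V_pack = 16 * 3.678 = 58.848 V
C_pack = 6 * 9.719 = 58.314 Ah
E = V_pack * C_pack = 58.848 * 58.314 = 3432 Wh

3432 Wh


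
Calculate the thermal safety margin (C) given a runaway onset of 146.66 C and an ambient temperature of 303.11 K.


Convert: T_ambient = 303.11 K = 29.96 C
margin = 146.66 - 29.96 = 116.7 C

116.7 C


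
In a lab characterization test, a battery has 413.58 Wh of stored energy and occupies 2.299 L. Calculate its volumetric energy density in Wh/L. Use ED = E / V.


Volumetric ED = 413.58 Wh / 2.299 L = 179.9 Wh/L

179.9 Wh/L


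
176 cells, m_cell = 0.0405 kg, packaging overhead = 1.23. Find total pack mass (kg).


m_pack = n * m_cell * overhead = 176 * 0.0405 * 1.23 = 8.767 kg

8.767 kg


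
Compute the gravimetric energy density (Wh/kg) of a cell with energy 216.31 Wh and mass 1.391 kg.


Specific energy = 216.31 Wh / 1.391 kg = 155.5 Wh/kg

155.5 Wh/kg


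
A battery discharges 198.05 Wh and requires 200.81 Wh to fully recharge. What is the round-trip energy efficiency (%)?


Round-trip efficiency = 198.05/200.81 * 100% = 98.63%

98.63%


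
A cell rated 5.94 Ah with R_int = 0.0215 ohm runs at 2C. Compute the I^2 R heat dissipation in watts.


Step 1: I = C_rate * capacity = 2 * 5.94 = 11.88 A
Step 2: Q = I^2 * R = 11.88^2 * 0.0215 = 141.13 * 0.0215 = 3.034 W

3.034 W


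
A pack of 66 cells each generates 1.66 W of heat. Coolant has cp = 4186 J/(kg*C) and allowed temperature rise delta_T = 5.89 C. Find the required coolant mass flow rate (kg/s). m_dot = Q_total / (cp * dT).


Step 1: Total heat Q = 66 * 1.66 W = 109.56 W
Step 2: denom = cp * dT = 4186 * 5.89 = 24656
Step 3: m_dot = 109.56 / 24656 = 0.004444 kg/s

0.004444 kg/s


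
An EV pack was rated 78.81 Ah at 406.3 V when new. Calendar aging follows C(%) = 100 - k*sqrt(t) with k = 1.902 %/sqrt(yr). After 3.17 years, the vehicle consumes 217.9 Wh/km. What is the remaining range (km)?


Step 1: capacity retention = 100 - 1.902 * sqrt(3.17) = 100 - 1.902 * 1.7804 = 96.614%
Step 2: C_now = 78.81 * 96.614/100 = 76.141 Ah
Step 3: E_pack = V * C_now = 406.3 * 76.141 = 30936 Wh
Step 4: range = E_pack / consumption = 30936 / 217.9 = 142.0 km

142.0 km


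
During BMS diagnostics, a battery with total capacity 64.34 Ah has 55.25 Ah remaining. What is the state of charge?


SOC% = 55.25 / 64.34 * 100 = 85.87%

85.87%


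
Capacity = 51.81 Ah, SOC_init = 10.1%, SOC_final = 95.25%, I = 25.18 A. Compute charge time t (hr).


delta_Ah = 51.81 * (95.25 - 10.1) / 100 = 44.116 Ah
t = delta_Ah / I = 44.116 / 25.18 = 1.752 hr

1.752 hr


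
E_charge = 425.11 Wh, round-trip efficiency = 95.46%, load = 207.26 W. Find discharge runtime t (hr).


Step 1: E_discharge = eta/100 * E_charge = 95.46/100 * 425.11 = 405.81 Wh
Step 2: t = E_discharge / P = 405.81 / 207.26 = 1.958 hr

1.958 hr


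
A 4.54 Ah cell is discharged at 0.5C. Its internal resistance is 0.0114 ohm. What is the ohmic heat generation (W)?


Step 1: I = C_rate * capacity = 0.5 * 4.54 = 2.27 A
Step 2: Q = I^2 * R = 2.27^2 * 0.0114 = 5.1529 * 0.0114 = 0.05874 W

0.05874 W


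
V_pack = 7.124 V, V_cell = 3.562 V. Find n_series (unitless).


Rearranging: n = V_pack / V_cell = 7.124 / 3.562 = 2 cells

2


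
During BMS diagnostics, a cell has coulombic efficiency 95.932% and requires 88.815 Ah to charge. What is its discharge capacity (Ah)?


Q_dis = eta/100 * Q_chg = 95.932/100 * 88.815 = 85.20 Ah

85.20 Ah


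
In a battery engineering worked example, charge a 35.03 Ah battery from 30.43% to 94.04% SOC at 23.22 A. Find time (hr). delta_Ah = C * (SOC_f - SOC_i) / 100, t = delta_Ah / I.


Step 1: dSOC = 94.04% - 30.43% = 63.61%
Step 2: delta_Ah = 35.03 * 63.61 / 100 = 22.283 Ah
Step 3: t = 22.283 / 23.22 = 0.9596 hr

0.9596 hr


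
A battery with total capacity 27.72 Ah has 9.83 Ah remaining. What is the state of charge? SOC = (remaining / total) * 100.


SOC% = 9.83 / 27.72 * 100 = 35.46%

35.46%


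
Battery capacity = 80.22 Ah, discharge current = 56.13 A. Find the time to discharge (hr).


t = capacity / current = 80.22 / 56.13 = 1.429 hr

1.429 hr


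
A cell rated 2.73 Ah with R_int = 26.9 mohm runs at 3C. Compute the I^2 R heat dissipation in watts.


Convert: R = 26.9 mohm = 0.0269 ohm
Step 1: I = C_rate * capacity = 3 * 2.73 = 8.19 A
Step 2: Q = I^2 * R = 8.19^2 * 0.0269 = 67.076 * 0.0269 = 1.804 W

1.804 W


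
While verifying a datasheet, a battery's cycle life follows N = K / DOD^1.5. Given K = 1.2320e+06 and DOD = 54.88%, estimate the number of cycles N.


Step 1: DOD^1.5 = 54.88^1.5 = 406.56
Step 2: N = 1.2320e+06 / 406.56 = 3030 cycles

3030 cycles


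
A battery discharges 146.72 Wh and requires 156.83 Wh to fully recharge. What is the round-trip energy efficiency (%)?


Round-trip efficiency = 146.72/156.83 * 100% = 93.55%

93.55%


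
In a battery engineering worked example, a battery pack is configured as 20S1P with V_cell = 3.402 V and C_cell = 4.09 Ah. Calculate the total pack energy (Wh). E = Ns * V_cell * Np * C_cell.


V_pack = 20 * 3.402 = 68.04 V
C_pack = 1 * 4.09 = 4.09 Ah
E = V_pack * C_pack = 68.04 * 4.09 = 278.3 Wh

278.3 Wh


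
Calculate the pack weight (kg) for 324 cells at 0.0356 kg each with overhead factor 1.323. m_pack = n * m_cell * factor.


Cell mass sum = 324 * 0.0356 = 11.534 kg
With overhead 1.323: m_pack = 11.534 * 1.323 = 15.26 kg

15.26 kg


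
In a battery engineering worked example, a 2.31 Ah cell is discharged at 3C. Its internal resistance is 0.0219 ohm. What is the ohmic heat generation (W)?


Step 1: I = C_rate * capacity = 3 * 2.31 = 6.93 A
Step 2: Q = I^2 * R = 6.93^2 * 0.0219 = 48.025 * 0.0219 = 1.052 W

1.052 W


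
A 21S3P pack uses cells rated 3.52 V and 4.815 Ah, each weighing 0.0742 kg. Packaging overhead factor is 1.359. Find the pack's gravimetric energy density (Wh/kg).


Step 1: V_pack = 21 * 3.52 = 73.92 V
Step 2: C_pack = 3 * 4.815 = 14.445 Ah
Step 3: E_pack = V_pack * C_pack = 73.92 * 14.445 = 1067.8 Wh
Step 4: m_pack = 21 * 3 * 0.0742 * 1.359 = 6.3528 kg
Step 5: ED = E_pack / m_pack = 1067.8 / 6.3528 = 168.1 Wh/kg

168.1 Wh/kg


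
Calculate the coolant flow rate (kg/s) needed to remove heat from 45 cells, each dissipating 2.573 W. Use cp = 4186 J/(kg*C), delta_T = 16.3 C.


Q_total = 45 * 2.573 = 115.79 W
m_dot = Q_total / (cp * dT) = 115.79 / (4186 * 16.3) = 0.001697 kg/s

0.001697 kg/s


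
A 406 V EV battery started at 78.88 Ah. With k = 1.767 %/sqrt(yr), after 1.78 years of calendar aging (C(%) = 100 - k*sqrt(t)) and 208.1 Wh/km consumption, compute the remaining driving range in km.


Step 1: capacity retention = 100 - 1.767 * sqrt(1.78) = 100 - 1.767 * 1.3342 = 97.642%
Step 2: C_now = 78.88 * 97.642/100 = 77.02 Ah
Step 3: E_pack = V * C_now = 406 * 77.02 = 31270 Wh
Step 4: range = E_pack / consumption = 31270 / 208.1 = 150.3 km

150.3 km


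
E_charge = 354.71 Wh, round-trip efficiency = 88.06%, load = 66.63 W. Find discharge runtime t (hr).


Step 1: E_discharge = eta/100 * E_charge = 88.06/100 * 354.71 = 312.36 Wh
Step 2: t = E_discharge / P = 312.36 / 66.63 = 4.688 hr

4.688 hr


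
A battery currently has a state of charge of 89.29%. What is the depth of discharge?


DOD = 100 - SOC = 100 - 89.29 = 10.71%

10.71%


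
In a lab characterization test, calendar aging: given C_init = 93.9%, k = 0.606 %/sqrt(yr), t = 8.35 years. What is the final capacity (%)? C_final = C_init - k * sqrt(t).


sqrt(t) = sqrt(8.35) = 2.8896
C_final = 93.9 - 0.606 * 2.8896 = 92.15%

92.15%


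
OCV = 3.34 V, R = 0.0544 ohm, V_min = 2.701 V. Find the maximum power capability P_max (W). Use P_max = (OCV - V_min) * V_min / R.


dV = OCV - V_min = 0.639 V (so I_max = dV / R)
P_max = dV * V_min / R = 0.639 * 2.701 / 0.0544 = 31.73 W

31.73 W


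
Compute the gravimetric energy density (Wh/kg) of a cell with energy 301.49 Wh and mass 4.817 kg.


ED = E / m = 301.49 / 4.817 = 62.59 Wh/kg

62.59 Wh/kg


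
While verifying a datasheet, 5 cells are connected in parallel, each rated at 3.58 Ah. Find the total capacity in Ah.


C_total = 5 * 3.58 = 17.9 Ah

17.9 Ah


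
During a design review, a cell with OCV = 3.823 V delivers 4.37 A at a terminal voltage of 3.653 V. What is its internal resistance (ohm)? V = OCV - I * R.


R = (OCV - V) / I = (3.823 - 3.653) / 4.37 = 0.03890 ohm

0.03890 ohm


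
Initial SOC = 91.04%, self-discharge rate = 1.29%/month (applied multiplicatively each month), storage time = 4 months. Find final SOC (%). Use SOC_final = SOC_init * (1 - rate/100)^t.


decay = (1 - 1.29/100)^4 = 0.94939
SOC_final = 91.04 * 0.94939 = 86.43%

86.43%


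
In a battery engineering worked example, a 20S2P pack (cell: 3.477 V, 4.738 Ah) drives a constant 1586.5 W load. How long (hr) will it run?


Step 1: E_pack = Ns * V_cell * Np * C_cell = 20 * 3.477 * 2 * 4.738 = 658.96 Wh
Step 2: t = E_pack / P = 658.96 / 1586.5 = 0.4154 hr

0.4154 hr


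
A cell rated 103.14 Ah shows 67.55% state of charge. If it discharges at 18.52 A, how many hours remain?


Step 1: remaining = SOC/100 * C_total = 67.55/100 * 103.14 = 69.671 Ah
Step 2: t = remaining / I = 69.671 / 18.52 = 3.762 hr

3.762 hr


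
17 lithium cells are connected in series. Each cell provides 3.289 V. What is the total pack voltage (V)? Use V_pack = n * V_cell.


V_pack = n * V_cell = 17 * 3.289 = 55.913 V

55.913 V


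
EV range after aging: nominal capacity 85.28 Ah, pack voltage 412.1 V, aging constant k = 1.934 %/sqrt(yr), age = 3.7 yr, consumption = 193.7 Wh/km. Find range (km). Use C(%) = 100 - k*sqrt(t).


Step 1: capacity retention = 100 - 1.934 * sqrt(3.7) = 100 - 1.934 * 1.9235 = 96.28%
Step 2: C_now = 85.28 * 96.28/100 = 82.108 Ah
Step 3: E_pack = V * C_now = 412.1 * 82.108 = 33837 Wh
Step 4: range = E_pack / consumption = 33837 / 193.7 = 174.7 km

174.7 km


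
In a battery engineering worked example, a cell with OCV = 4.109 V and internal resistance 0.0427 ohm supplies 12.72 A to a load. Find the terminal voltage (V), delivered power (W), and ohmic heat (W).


Step 1: V_terminal = OCV - I*R = 4.109 - 12.72 * 0.0427 = 3.5659 V
Step 2: P_out = V_terminal * I = 3.5659 * 12.72 = 45.36 W
Step 3: Q = I^2 * R = 12.72^2 * 0.0427 = 6.909 W

V=3.5659 V, P=45.36 W, Q=6.909 W


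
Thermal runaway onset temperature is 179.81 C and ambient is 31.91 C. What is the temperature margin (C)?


margin = T_onset - T_ambient = 179.81 - 31.91 = 147.9 C

147.9 C


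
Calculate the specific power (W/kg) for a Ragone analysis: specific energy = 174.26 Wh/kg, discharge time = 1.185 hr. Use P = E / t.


P_specific = E / t = 174.26 / 1.185 = 147.1 W/kg

147.1 W/kg


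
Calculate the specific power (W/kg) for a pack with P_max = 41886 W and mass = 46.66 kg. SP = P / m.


Specific power = 41886 W / 46.66 kg = 897.7 W/kg

897.7 W/kg


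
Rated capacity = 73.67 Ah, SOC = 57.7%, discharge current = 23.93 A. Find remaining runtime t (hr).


Step 1: remaining = SOC/100 * C_total = 57.7/100 * 73.67 = 42.508 Ah
Step 2: t = remaining / I = 42.508 / 23.93 = 1.776 hr

1.776 hr


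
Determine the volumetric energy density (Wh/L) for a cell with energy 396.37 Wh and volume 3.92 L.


Volumetric ED = 396.37 Wh / 3.92 L = 101.1 Wh/L

101.1 Wh/L


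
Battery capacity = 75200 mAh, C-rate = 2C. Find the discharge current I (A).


Convert: capacity = 75200 mAh = 75.2 Ah
I = C_rate * capacity = 2 * 75.2 = 150.4 A

150.4 A


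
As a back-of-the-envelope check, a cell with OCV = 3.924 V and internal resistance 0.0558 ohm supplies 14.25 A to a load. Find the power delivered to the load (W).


Step 1: V_terminal = OCV - I*R = 3.924 - 14.25 * 0.0558 = 3.1289 V
Step 2: P_out = V_terminal * I = 3.1289 * 14.25 = 44.59 W

44.59 W


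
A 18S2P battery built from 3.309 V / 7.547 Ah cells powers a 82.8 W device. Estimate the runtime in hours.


Step 1: E_pack = Ns * V_cell * Np * C_cell = 18 * 3.309 * 2 * 7.547 = 899.03 Wh
Step 2: t = E_pack / P = 899.03 / 82.8 = 10.86 hr

10.86 hr


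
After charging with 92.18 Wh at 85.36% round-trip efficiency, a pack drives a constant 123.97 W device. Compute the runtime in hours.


Step 1: E_discharge = eta/100 * E_charge = 85.36/100 * 92.18 = 78.685 Wh
Step 2: t = E_discharge / P = 78.685 / 123.97 = 0.6347 hr

0.6347 hr


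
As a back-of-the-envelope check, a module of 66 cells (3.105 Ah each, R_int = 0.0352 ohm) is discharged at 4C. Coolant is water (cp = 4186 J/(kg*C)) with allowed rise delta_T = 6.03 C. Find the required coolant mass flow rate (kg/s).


Step 1: I = 4 * 3.105 = 12.42 A
Step 2: Q_cell = I^2 * R = 12.42^2 * 0.0352 = 5.4298 W
Step 3: Q_total = 66 * 5.4298 = 358.37 W
Step 4: m_dot = Q_total / (cp * dT) = 358.37 / (4186 * 6.03) = 0.01420 kg/s

0.01420 kg/s


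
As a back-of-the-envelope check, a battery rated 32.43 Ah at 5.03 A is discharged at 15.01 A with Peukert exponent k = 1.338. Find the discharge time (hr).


t_rated = C / I_rated = 32.43 / 5.03 = 6.4473 hr
(I_rated/I)^k = (0.33511)^1.338 = 0.23158
t = t_rated * (I_rated/I)^k = 6.4473 * 0.23158 = 1.493 hr

1.493 hr


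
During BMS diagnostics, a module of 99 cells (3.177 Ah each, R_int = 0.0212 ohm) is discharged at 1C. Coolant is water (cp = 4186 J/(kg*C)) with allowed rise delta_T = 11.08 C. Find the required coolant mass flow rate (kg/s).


Step 1: I = 1 * 3.177 = 3.177 A
Step 2: Q_cell = I^2 * R = 3.177^2 * 0.0212 = 0.21398 W
Step 3: Q_total = 99 * 0.21398 = 21.184 W
Step 4: m_dot = Q_total / (cp * dT) = 21.184 / (4186 * 11.08) = 4.567e-04 kg/s

4.567e-04 kg/s


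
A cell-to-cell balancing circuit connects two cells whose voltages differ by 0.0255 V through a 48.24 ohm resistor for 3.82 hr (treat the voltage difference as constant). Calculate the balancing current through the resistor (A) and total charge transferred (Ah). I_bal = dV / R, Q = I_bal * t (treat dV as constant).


I_bal = dV / R = 0.0255 / 48.24 = 5.2861e-04 A
Q = I_bal * t = 5.2861e-04 * 3.82 = 0.002019 Ah

I=5.2861e-04 A, Q=0.002019 Ah


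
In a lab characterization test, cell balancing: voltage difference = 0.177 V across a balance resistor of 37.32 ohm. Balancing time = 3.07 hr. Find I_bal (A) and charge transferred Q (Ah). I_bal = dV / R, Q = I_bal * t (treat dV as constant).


I_bal = dV / R = 0.177 / 37.32 = 0.0047428 A
Q = I_bal * t = 0.0047428 * 3.07 = 0.01456 Ah

I=0.0047428 A, Q=0.01456 Ah


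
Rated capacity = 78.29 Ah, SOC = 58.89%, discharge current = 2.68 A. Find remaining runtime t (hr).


Step 1: remaining = SOC/100 * C_total = 58.89/100 * 78.29 = 46.105 Ah
Step 2: t = remaining / I = 46.105 / 2.68 = 17.20 hr

17.20 hr


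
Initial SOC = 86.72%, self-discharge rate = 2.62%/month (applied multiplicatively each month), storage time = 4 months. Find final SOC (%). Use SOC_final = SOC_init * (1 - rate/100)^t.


decay = (1 - 2.62/100)^4 = 0.89925
SOC_final = 86.72 * 0.89925 = 77.98%

77.98%


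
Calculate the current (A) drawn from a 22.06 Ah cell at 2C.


At 2C: I = 2 * 22.06 Ah = 44.12 A

44.12 A


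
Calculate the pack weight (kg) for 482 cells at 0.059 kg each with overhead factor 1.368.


m_pack = n * m_cell * overhead = 482 * 0.059 * 1.368 = 38.90 kg

38.90 kg


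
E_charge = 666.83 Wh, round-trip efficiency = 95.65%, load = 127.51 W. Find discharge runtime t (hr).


Step 1: E_discharge = eta/100 * E_charge = 95.65/100 * 666.83 = 637.82 Wh
Step 2: t = E_discharge / P = 637.82 / 127.51 = 5.002 hr

5.002 hr


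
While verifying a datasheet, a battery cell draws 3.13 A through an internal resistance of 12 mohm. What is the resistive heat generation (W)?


Convert: R = 12 mohm = 0.012 ohm
I^2 = 9.7969
Q = 9.7969 * 0.012 = 0.1176 W

0.1176 W


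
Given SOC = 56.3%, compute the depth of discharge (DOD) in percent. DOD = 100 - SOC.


DOD = 100 - SOC = 100 - 56.3 = 43.7%

43.7%


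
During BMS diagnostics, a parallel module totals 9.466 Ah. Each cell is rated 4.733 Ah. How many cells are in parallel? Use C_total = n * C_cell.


n = C_total / C_cell = 9.466 / 4.733 = 2

2


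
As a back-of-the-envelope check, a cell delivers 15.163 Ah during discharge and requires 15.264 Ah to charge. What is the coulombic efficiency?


eta_c = Q_dis / Q_chg * 100 = 15.163 / 15.264 * 100 = 99.34%

99.34%


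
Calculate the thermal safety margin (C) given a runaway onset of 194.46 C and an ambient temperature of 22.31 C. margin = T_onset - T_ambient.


margin = T_onset - T_ambient = 194.46 - 22.31 = 172.15 C

172.15 C


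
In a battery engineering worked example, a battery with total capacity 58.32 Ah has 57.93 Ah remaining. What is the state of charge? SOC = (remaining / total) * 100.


SOC% = 57.93 / 58.32 * 100 = 99.33%

99.33%


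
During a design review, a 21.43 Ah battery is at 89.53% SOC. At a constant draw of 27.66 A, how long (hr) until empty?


Step 1: remaining = SOC/100 * C_total = 89.53/100 * 21.43 = 19.186 Ah
Step 2: t = remaining / I = 19.186 / 27.66 = 0.6936 hr

0.6936 hr


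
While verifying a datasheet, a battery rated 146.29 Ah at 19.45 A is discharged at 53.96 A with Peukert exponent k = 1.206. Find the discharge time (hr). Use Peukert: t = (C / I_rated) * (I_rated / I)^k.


Step 1: t_rated = C / I_rated = 146.29 / 19.45 = 7.5213 hr
Step 2: ratio = 19.45 / 53.96 = 0.36045
Step 3: ratio^k = 0.36045^1.206 = 0.29212
Step 4: t = t_rated * ratio^k = 7.5213 * 0.29212 = 2.197 hr

2.197 hr


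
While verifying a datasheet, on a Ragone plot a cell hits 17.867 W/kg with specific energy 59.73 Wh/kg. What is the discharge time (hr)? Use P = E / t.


t = E / P = 59.73 / 17.867 = 3.343 hr

3.343 hr


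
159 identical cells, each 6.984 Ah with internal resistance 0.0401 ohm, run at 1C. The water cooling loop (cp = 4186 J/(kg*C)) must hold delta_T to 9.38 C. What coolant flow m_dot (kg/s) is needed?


Step 1: I = 1 * 6.984 = 6.984 A
Step 2: Q_cell = I^2 * R = 6.984^2 * 0.0401 = 1.9559 W
Step 3: Q_total = 159 * 1.9559 = 310.99 W
Step 4: m_dot = Q_total / (cp * dT) = 310.99 / (4186 * 9.38) = 0.007920 kg/s

0.007920 kg/s


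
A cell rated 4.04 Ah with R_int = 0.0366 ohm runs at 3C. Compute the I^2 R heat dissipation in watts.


Step 1: I = C_rate * capacity = 3 * 4.04 = 12.12 A
Step 2: Q = I^2 * R = 12.12^2 * 0.0366 = 146.89 * 0.0366 = 5.376 W

5.376 W


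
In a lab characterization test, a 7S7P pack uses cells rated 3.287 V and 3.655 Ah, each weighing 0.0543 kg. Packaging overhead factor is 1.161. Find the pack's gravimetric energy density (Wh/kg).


Step 1: V_pack = 7 * 3.287 = 23.009 V
Step 2: C_pack = 7 * 3.655 = 25.585 Ah
Step 3: E_pack = V_pack * C_pack = 23.009 * 25.585 = 588.69 Wh
Step 4: m_pack = 7 * 7 * 0.0543 * 1.161 = 3.0891 kg
Step 5: ED = E_pack / m_pack = 588.69 / 3.0891 = 190.6 Wh/kg

190.6 Wh/kg


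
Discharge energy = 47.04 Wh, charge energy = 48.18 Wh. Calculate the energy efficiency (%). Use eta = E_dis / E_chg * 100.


eta_e = E_dis / E_chg * 100 = 47.04 / 48.18 * 100 = 97.63%

97.63%


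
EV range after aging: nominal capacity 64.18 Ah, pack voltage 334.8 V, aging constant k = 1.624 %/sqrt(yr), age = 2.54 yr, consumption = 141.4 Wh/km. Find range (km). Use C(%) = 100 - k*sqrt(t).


Step 1: capacity retention = 100 - 1.624 * sqrt(2.54) = 100 - 1.624 * 1.5937 = 97.412%
Step 2: C_now = 64.18 * 97.412/100 = 62.519 Ah
Step 3: E_pack = V * C_now = 334.8 * 62.519 = 20931 Wh
Step 4: range = E_pack / consumption = 20931 / 141.4 = 148.0 km

148.0 km


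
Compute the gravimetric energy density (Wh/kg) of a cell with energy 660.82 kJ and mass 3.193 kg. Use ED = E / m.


Convert: E = 660.82 kJ = 183.56 Wh
ED = E / m = 183.56 / 3.193 = 57.49 Wh/kg

57.49 Wh/kg


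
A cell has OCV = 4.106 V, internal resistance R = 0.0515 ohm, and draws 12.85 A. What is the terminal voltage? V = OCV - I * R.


V = OCV - I*R = 4.106 - 12.85 * 0.0515 = 3.444 V

3.444 V


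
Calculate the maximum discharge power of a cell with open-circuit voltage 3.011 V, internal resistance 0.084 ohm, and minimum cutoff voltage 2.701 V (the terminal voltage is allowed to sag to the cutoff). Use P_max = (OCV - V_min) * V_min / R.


P_max = (OCV - V_min) * V_min / R = (3.011 - 2.701) * 2.701 / 0.084 = 0.31 * 2.701 / 0.084 = 9.968 W

9.968 W


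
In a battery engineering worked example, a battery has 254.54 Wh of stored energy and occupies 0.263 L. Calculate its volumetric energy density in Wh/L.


ED = E / V = 254.54 / 0.263 = 967.8 Wh/L

967.8 Wh/L


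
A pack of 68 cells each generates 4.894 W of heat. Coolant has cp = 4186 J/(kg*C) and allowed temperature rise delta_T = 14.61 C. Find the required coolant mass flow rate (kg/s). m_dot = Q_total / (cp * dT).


Step 1: Total heat Q = 68 * 4.894 W = 332.79 W
Step 2: denom = cp * dT = 4186 * 14.61 = 61157
Step 3: m_dot = 332.79 / 61157 = 0.005442 kg/s

0.005442 kg/s


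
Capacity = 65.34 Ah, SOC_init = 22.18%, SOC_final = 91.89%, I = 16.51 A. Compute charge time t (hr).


delta_Ah = 65.34 * (91.89 - 22.18) / 100 = 45.549 Ah
t = delta_Ah / I = 45.549 / 16.51 = 2.759 hr

2.759 hr


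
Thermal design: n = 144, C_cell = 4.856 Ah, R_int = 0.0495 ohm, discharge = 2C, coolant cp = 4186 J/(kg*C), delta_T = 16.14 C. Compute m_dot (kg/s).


Step 1: I = 2 * 4.856 = 9.712 A
Step 2: Q_cell = I^2 * R = 9.712^2 * 0.0495 = 4.669 W
Step 3: Q_total = 144 * 4.669 = 672.34 W
Step 4: m_dot = Q_total / (cp * dT) = 672.34 / (4186 * 16.14) = 0.009951 kg/s

0.009951 kg/s


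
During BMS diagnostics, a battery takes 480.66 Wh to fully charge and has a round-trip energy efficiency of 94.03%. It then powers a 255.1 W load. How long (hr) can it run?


Step 1: E_discharge = eta/100 * E_charge = 94.03/100 * 480.66 = 451.96 Wh
Step 2: t = E_discharge / P = 451.96 / 255.1 = 1.772 hr

1.772 hr


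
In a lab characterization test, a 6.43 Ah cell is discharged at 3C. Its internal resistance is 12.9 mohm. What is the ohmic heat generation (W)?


Convert: R = 12.9 mohm = 0.0129 ohm
Step 1: I = C_rate * capacity = 3 * 6.43 = 19.29 A
Step 2: Q = I^2 * R = 19.29^2 * 0.0129 = 372.1 * 0.0129 = 4.800 W

4.800 W


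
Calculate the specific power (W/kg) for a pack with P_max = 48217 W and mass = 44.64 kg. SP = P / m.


Specific power = 48217 W / 44.64 kg = 1080 W/kg

1080 W/kg


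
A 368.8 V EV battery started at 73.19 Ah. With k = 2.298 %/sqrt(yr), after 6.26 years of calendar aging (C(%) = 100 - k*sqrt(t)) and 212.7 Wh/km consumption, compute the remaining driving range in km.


Step 1: capacity retention = 100 - 2.298 * sqrt(6.26) = 100 - 2.298 * 2.502 = 94.25%
Step 2: C_now = 73.19 * 94.25/100 = 68.982 Ah
Step 3: E_pack = V * C_now = 368.8 * 68.982 = 25441 Wh
Step 4: range = E_pack / consumption = 25441 / 212.7 = 119.6 km

119.6 km


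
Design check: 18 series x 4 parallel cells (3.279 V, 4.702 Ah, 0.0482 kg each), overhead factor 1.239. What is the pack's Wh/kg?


Step 1: V_pack = 18 * 3.279 = 59.022 V
Step 2: C_pack = 4 * 4.702 = 18.808 Ah
Step 3: E_pack = V_pack * C_pack = 59.022 * 18.808 = 1110.1 Wh
Step 4: m_pack = 18 * 4 * 0.0482 * 1.239 = 4.2998 kg
Step 5: ED = E_pack / m_pack = 1110.1 / 4.2998 = 258.2 Wh/kg

258.2 Wh/kg


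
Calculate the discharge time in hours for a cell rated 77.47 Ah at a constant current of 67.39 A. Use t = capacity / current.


Runtime = 77.47 Ah / 67.39 A = 1.150 hr

1.150 hr


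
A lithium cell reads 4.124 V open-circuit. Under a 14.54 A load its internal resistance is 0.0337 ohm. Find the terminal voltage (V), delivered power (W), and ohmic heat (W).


Step 1: V_terminal = OCV - I*R = 4.124 - 14.54 * 0.0337 = 3.634 V
Step 2: P_out = V_terminal * I = 3.634 * 14.54 = 52.84 W
Step 3: Q = I^2 * R = 14.54^2 * 0.0337 = 7.125 W

V=3.634 V, P=52.84 W, Q=7.125 W


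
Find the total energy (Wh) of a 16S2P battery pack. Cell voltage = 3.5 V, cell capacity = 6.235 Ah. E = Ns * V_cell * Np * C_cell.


V_pack = 16 * 3.5 = 56 V
C_pack = 2 * 6.235 = 12.47 Ah
E = V_pack * C_pack = 56 * 12.47 = 698.3 Wh

698.3 Wh


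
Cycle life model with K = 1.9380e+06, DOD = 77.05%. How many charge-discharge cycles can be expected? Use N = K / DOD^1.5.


Step 1: DOD^1.5 = 77.05^1.5 = 676.33
Step 2: N = 1.9380e+06 / 676.33 = 2865 cycles

2865 cycles


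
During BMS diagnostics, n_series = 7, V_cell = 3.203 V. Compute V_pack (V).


V_pack = n * V_cell = 7 * 3.203 = 22.421 V

22.421 V


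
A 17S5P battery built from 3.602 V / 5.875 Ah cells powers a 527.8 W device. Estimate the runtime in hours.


Step 1: E_pack = Ns * V_cell * Np * C_cell = 17 * 3.602 * 5 * 5.875 = 1798.7 Wh
Step 2: t = E_pack / P = 1798.7 / 527.8 = 3.408 hr

3.408 hr


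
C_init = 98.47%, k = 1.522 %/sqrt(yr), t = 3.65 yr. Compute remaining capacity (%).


sqrt(t) = sqrt(3.65) = 1.9105
C_final = 98.47 - 1.522 * 1.9105 = 95.56%

95.56%


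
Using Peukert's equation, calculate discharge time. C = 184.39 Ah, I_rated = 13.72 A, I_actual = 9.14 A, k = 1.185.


Step 1: t_rated = C / I_rated = 184.39 / 13.72 = 13.44 hr
Step 2: ratio = 13.72 / 9.14 = 1.5011
Step 3: ratio^k = 1.5011^1.185 = 1.6182
Step 4: t = t_rated * ratio^k = 13.44 * 1.6182 = 21.75 hr

21.75 hr


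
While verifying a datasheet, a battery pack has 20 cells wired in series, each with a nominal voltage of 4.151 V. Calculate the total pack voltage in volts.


V_pack = n * V_cell = 20 * 4.151 = 83.02 V

83.02 V


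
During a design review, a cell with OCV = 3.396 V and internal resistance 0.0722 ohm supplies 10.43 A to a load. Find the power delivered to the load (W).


Step 1: V_terminal = OCV - I*R = 3.396 - 10.43 * 0.0722 = 2.643 V
Step 2: P_out = V_terminal * I = 2.643 * 10.43 = 27.57 W

27.57 W


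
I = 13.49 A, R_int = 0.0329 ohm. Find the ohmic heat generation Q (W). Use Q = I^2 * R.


I^2 = 181.98
Q = 181.98 * 0.0329 = 5.987 W

5.987 W


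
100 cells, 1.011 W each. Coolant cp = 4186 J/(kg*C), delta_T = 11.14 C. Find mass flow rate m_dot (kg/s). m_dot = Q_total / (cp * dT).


Q_total = 100 * 1.011 = 101.1 W
m_dot = Q_total / (cp * dT) = 101.1 / (4186 * 11.14) = 0.002168 kg/s

0.002168 kg/s


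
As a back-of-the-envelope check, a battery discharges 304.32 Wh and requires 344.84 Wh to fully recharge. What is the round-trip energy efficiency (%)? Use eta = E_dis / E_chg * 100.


Round-trip efficiency = 304.32/344.84 * 100% = 88.25%

88.25%


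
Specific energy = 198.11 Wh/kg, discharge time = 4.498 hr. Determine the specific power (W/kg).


P_specific = E / t = 198.11 / 4.498 = 44.04 W/kg

44.04 W/kg


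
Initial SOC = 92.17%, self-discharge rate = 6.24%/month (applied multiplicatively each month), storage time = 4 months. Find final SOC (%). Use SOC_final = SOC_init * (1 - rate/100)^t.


decay = (1 - 6.24/100)^4 = 0.77281
SOC_final = 92.17 * 0.77281 = 71.23%

71.23%


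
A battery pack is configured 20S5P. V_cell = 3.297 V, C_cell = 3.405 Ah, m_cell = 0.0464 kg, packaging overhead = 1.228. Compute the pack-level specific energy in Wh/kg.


Step 1: V_pack = 20 * 3.297 = 65.94 V
Step 2: C_pack = 5 * 3.405 = 17.025 Ah
Step 3: E_pack = V_pack * C_pack = 65.94 * 17.025 = 1122.6 Wh
Step 4: m_pack = 20 * 5 * 0.0464 * 1.228 = 5.6979 kg
Step 5: ED = E_pack / m_pack = 1122.6 / 5.6979 = 197.0 Wh/kg

197.0 Wh/kg


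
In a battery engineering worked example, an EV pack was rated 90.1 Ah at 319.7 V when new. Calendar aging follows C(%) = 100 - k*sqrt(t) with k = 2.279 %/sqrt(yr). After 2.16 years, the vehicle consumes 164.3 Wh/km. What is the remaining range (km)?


Step 1: capacity retention = 100 - 2.279 * sqrt(2.16) = 100 - 2.279 * 1.4697 = 96.651%
Step 2: C_now = 90.1 * 96.651/100 = 87.083 Ah
Step 3: E_pack = V * C_now = 319.7 * 87.083 = 27840 Wh
Step 4: range = E_pack / consumption = 27840 / 164.3 = 169.4 km

169.4 km


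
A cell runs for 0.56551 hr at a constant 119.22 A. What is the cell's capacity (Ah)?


C = I * t = 119.22 * 0.56551 = 67.42 Ah

67.42 Ah


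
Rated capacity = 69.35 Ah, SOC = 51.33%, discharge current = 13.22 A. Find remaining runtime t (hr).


Step 1: remaining = SOC/100 * C_total = 51.33/100 * 69.35 = 35.597 Ah
Step 2: t = remaining / I = 35.597 / 13.22 = 2.693 hr

2.693 hr


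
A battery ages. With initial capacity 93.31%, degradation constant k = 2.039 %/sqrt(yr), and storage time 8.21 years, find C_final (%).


sqrt(t) = sqrt(8.21) = 2.8653
C_final = 93.31 - 2.039 * 2.8653 = 87.47%

87.47%


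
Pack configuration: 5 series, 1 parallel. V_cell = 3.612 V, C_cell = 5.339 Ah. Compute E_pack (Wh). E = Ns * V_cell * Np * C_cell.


V_pack = 5 * 3.612 = 18.06 V
C_pack = 1 * 5.339 = 5.339 Ah
E = V_pack * C_pack = 18.06 * 5.339 = 96.42 Wh

96.42 Wh


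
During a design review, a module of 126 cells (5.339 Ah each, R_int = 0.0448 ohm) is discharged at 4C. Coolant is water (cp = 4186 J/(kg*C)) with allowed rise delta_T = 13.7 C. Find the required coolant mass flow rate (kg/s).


Step 1: I = 4 * 5.339 = 21.356 A
Step 2: Q_cell = I^2 * R = 21.356^2 * 0.0448 = 20.432 W
Step 3: Q_total = 126 * 20.432 = 2574.4 W
Step 4: m_dot = Q_total / (cp * dT) = 2574.4 / (4186 * 13.7) = 0.04489 kg/s

0.04489 kg/s


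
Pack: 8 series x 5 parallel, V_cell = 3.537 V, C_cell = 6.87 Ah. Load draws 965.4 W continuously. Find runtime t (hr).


Step 1: E_pack = Ns * V_cell * Np * C_cell = 8 * 3.537 * 5 * 6.87 = 971.97 Wh
Step 2: t = E_pack / P = 971.97 / 965.4 = 1.007 hr

1.007 hr


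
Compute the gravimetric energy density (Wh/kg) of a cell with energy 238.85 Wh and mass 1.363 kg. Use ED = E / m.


Specific energy = 238.85 Wh / 1.363 kg = 175.2 Wh/kg

175.2 Wh/kg


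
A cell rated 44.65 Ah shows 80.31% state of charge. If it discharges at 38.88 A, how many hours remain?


Step 1: remaining = SOC/100 * C_total = 80.31/100 * 44.65 = 35.858 Ah
Step 2: t = remaining / I = 35.858 / 38.88 = 0.9223 hr

0.9223 hr


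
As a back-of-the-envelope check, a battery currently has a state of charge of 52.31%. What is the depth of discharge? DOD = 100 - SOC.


DOD = 100 - SOC = 100 - 52.31 = 47.69%

47.69%


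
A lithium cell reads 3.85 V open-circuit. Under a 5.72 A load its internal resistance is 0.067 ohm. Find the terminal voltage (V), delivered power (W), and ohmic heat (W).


Step 1: V_terminal = OCV - I*R = 3.85 - 5.72 * 0.067 = 3.4668 V
Step 2: P_out = V_terminal * I = 3.4668 * 5.72 = 19.83 W
Step 3: Q = I^2 * R = 5.72^2 * 0.067 = 2.192 W

V=3.4668 V, P=19.83 W, Q=2.192 W


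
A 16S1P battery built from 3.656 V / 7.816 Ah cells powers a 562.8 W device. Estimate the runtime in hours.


Step 1: E_pack = Ns * V_cell * Np * C_cell = 16 * 3.656 * 1 * 7.816 = 457.2 Wh
Step 2: t = E_pack / P = 457.2 / 562.8 = 0.8124 hr

0.8124 hr


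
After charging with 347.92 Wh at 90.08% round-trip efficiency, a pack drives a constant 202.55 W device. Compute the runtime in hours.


Step 1: E_discharge = eta/100 * E_charge = 90.08/100 * 347.92 = 313.41 Wh
Step 2: t = E_discharge / P = 313.41 / 202.55 = 1.547 hr

1.547 hr


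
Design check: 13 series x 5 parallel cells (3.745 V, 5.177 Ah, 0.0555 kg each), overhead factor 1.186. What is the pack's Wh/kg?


Step 1: V_pack = 13 * 3.745 = 48.685 V
Step 2: C_pack = 5 * 5.177 = 25.885 Ah
Step 3: E_pack = V_pack * C_pack = 48.685 * 25.885 = 1260.2 Wh
Step 4: m_pack = 13 * 5 * 0.0555 * 1.186 = 4.2785 kg
Step 5: ED = E_pack / m_pack = 1260.2 / 4.2785 = 294.5 Wh/kg

294.5 Wh/kg


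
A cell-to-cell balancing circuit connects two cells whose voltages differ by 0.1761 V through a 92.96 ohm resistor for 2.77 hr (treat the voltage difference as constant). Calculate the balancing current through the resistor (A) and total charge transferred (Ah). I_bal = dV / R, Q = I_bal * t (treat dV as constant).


First, Ohm's law: I_bal = 0.1761 V / 92.96 ohm = 0.0018944 A
Then Q = I * t = 0.0018944 A * 2.77 hr = 0.005247 Ah

I=0.0018944 A, Q=0.005247 Ah


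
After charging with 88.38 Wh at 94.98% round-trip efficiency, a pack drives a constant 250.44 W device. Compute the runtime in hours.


Step 1: E_discharge = eta/100 * E_charge = 94.98/100 * 88.38 = 83.943 Wh
Step 2: t = E_discharge / P = 83.943 / 250.44 = 0.3352 hr

0.3352 hr


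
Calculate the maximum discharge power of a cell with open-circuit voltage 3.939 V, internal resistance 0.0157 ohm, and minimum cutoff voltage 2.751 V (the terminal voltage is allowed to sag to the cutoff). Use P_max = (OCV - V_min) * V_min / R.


P_max = (OCV - V_min) * V_min / R = (3.939 - 2.751) * 2.751 / 0.0157 = 1.188 * 2.751 / 0.0157 = 208.2 W

208.2 W


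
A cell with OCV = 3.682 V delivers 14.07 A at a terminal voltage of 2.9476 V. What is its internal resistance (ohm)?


R = (OCV - V) / I = (3.682 - 2.9476) / 14.07 = 0.05220 ohm

0.05220 ohm


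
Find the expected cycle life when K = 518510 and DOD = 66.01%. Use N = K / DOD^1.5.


Step 1: DOD^1.5 = 66.01^1.5 = 536.31
Step 2: N = 518510 / 536.31 = 966.8 cycles

966.8 cycles


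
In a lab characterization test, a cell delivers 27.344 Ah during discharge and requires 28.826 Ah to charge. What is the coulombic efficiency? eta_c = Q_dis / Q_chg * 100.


Coulombic efficiency = 27.344/28.826 * 100% = 94.86%

94.86%


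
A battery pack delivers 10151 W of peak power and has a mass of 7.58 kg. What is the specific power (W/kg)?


SP = P / m = 10151 / 7.58 = 1339 W/kg

1339 W/kg


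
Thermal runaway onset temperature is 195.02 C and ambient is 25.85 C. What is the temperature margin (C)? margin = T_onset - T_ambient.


margin = T_onset - T_ambient = 195.02 - 25.85 = 169.17 C

169.17 C


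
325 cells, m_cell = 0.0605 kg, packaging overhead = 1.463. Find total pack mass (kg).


Cell mass sum = 325 * 0.0605 = 19.663 kg
With overhead 1.463: m_pack = 19.663 * 1.463 = 28.77 kg

28.77 kg


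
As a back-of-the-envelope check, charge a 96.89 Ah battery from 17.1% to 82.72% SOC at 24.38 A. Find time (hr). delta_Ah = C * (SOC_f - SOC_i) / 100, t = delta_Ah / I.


delta_Ah = 96.89 * (82.72 - 17.1) / 100 = 63.579 Ah
t = delta_Ah / I = 63.579 / 24.38 = 2.608 hr

2.608 hr


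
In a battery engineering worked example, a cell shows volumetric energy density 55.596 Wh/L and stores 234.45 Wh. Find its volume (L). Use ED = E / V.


V = E / ED = 234.45 / 55.596 = 4.217 L

4.217 L


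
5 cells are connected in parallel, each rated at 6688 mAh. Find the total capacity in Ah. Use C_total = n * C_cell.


Convert: C_cell = 6688 mAh = 6.688 Ah
C_total = 5 * 6.688 = 33.44 Ah

33.44 Ah


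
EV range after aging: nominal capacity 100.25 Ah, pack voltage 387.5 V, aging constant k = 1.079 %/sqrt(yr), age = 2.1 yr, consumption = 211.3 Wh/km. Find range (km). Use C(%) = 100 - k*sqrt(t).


Step 1: capacity retention = 100 - 1.079 * sqrt(2.1) = 100 - 1.079 * 1.4491 = 98.436%
Step 2: C_now = 100.25 * 98.436/100 = 98.682 Ah
Step 3: E_pack = V * C_now = 387.5 * 98.682 = 38239 Wh
Step 4: range = E_pack / consumption = 38239 / 211.3 = 181.0 km

181.0 km


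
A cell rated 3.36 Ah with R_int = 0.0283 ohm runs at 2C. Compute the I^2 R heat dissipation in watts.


Step 1: I = C_rate * capacity = 2 * 3.36 = 6.72 A
Step 2: Q = I^2 * R = 6.72^2 * 0.0283 = 45.158 * 0.0283 = 1.278 W

1.278 W


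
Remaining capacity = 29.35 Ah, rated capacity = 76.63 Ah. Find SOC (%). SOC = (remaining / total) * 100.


SOC% = 29.35 / 76.63 * 100 = 38.30%

38.30%


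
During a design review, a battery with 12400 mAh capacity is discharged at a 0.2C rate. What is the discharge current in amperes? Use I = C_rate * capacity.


Convert: capacity = 12400 mAh = 12.4 Ah
At 0.2C: I = 0.2 * 12.4 Ah = 2.48 A

2.48 A


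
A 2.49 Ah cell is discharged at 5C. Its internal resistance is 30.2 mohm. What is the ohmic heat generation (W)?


Convert: R = 30.2 mohm = 0.0302 ohm
Step 1: I = C_rate * capacity = 5 * 2.49 = 12.45 A
Step 2: Q = I^2 * R = 12.45^2 * 0.0302 = 155 * 0.0302 = 4.681 W

4.681 W


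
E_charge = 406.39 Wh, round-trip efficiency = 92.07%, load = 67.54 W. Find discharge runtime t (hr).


Step 1: E_discharge = eta/100 * E_charge = 92.07/100 * 406.39 = 374.16 Wh
Step 2: t = E_discharge / P = 374.16 / 67.54 = 5.540 hr

5.540 hr


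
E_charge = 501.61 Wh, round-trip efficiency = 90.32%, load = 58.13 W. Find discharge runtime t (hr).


Step 1: E_discharge = eta/100 * E_charge = 90.32/100 * 501.61 = 453.05 Wh
Step 2: t = E_discharge / P = 453.05 / 58.13 = 7.794 hr

7.794 hr


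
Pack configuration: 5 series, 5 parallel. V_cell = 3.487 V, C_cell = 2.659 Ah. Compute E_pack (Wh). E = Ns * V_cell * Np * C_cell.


E = Ns * Vcell * Np * Ccell = 5 * 3.487 * 5 * 2.659 = 231.8 Wh

231.8 Wh


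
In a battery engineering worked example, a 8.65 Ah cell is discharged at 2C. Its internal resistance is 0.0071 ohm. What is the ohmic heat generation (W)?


Step 1: I = C_rate * capacity = 2 * 8.65 = 17.3 A
Step 2: Q = I^2 * R = 17.3^2 * 0.0071 = 299.29 * 0.0071 = 2.125 W

2.125 W


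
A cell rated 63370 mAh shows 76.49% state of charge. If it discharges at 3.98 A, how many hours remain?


Convert: C_total = 63370 mAh = 63.37 Ah
Step 1: remaining = SOC/100 * C_total = 76.49/100 * 63.37 = 48.472 Ah
Step 2: t = remaining / I = 48.472 / 3.98 = 12.18 hr

12.18 hr


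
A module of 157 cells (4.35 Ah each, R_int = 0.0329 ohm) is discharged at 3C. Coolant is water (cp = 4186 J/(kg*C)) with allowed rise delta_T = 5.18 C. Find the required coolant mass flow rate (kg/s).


Step 1: I = 3 * 4.35 = 13.05 A
Step 2: Q_cell = I^2 * R = 13.05^2 * 0.0329 = 5.603 W
Step 3: Q_total = 157 * 5.603 = 879.67 W
Step 4: m_dot = Q_total / (cp * dT) = 879.67 / (4186 * 5.18) = 0.04057 kg/s

0.04057 kg/s


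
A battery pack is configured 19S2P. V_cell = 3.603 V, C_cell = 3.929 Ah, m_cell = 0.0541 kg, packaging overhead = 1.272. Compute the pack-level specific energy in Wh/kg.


Step 1: V_pack = 19 * 3.603 = 68.457 V
Step 2: C_pack = 2 * 3.929 = 7.858 Ah
Step 3: E_pack = V_pack * C_pack = 68.457 * 7.858 = 537.94 Wh
Step 4: m_pack = 19 * 2 * 0.0541 * 1.272 = 2.615 kg
Step 5: ED = E_pack / m_pack = 537.94 / 2.615 = 205.7 Wh/kg

205.7 Wh/kg


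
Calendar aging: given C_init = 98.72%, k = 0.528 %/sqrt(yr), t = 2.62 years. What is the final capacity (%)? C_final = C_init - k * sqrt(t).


sqrt(t) = sqrt(2.62) = 1.6186
C_final = 98.72 - 0.528 * 1.6186 = 97.87%

97.87%


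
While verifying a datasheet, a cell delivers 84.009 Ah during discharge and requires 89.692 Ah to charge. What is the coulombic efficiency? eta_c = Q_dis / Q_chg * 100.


eta_c = Q_dis / Q_chg * 100 = 84.009 / 89.692 * 100 = 93.66%

93.66%


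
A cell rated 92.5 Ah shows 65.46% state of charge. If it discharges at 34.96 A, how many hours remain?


Step 1: remaining = SOC/100 * C_total = 65.46/100 * 92.5 = 60.551 Ah
Step 2: t = remaining / I = 60.551 / 34.96 = 1.732 hr

1.732 hr


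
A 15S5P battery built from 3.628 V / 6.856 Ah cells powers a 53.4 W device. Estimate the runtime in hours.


Step 1: E_pack = Ns * V_cell * Np * C_cell = 15 * 3.628 * 5 * 6.856 = 1865.5 Wh
Step 2: t = E_pack / P = 1865.5 / 53.4 = 34.93 hr

34.93 hr


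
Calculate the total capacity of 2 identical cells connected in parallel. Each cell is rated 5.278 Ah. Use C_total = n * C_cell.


C_total = 2 * 5.278 = 10.556 Ah

10.556 Ah


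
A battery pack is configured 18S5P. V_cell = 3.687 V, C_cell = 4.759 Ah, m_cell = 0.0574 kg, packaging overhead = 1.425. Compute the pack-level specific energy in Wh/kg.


Step 1: V_pack = 18 * 3.687 = 66.366 V
Step 2: C_pack = 5 * 4.759 = 23.795 Ah
Step 3: E_pack = V_pack * C_pack = 66.366 * 23.795 = 1579.2 Wh
Step 4: m_pack = 18 * 5 * 0.0574 * 1.425 = 7.3616 kg
Step 5: ED = E_pack / m_pack = 1579.2 / 7.3616 = 214.5 Wh/kg

214.5 Wh/kg
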